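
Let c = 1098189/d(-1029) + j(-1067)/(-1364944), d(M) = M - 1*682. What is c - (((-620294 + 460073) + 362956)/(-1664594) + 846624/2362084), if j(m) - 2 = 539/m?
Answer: -71488702945016088998818535/111339752960344291932976 ≈ -642.08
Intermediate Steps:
d(M) = -682 + M (d(M) = M - 682 = -682 + M)
j(m) = 2 + 539/m
c = -145399749430447/226535660848 (c = 1098189/(-682 - 1029) + (2 + 539/(-1067))/(-1364944) = 1098189/(-1711) + (2 + 539*(-1/1067))*(-1/1364944) = 1098189*(-1/1711) + (2 - 49/97)*(-1/1364944) = -1098189/1711 + (145/97)*(-1/1364944) = -1098189/1711 - 145/132399568 = -145399749430447/226535660848 ≈ -641.84)
c - (((-620294 + 460073) + 362956)/(-1664594) + 846624/2362084) = -145399749430447/226535660848 - (((-620294 + 460073) + 362956)/(-1664594) + 846624/2362084) = -145399749430447/226535660848 - ((-160221 + 362956)*(-1/1664594) + 846624*(1/2362084)) = -145399749430447/226535660848 - (202735*(-1/1664594) + 211656/590521) = -145399749430447/226535660848 - (-202735/1664594 + 211656/590521) = -145399749430447/226535660848 - 1*232602032729/982977713474 = -145399749430447/226535660848 - 232602032729/982977713474 = -71488702945016088998818535/111339752960344291932976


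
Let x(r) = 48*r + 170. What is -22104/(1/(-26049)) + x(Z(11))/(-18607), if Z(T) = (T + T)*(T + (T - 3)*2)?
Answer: 10713670466590/18607 ≈ 5.7579e+8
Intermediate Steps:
Z(T) = 2*T*(-6 + 3*T) (Z(T) = (2*T)*(T + (-3 + T)*2) = (2*T)*(T + (-6 + 2*T)) = (2*T)*(-6 + 3*T) = 2*T*(-6 + 3*T))
x(r) = 170 + 48*r
-22104/(1/(-26049)) + x(Z(11))/(-18607) = -22104/(1/(-26049)) + (170 + 48*(6*11*(-2 + 11)))/(-18607) = -22104/(-1/26049) + (170 + 48*(6*11*9))*(-1/18607) = -22104*(-26049) + (170 + 48*594)*(-1/18607) = 575787096 + (170 + 28512)*(-1/18607) = 575787096 + 28682*(-1/18607) = 575787096 - 28682/18607 = 10713670466590/18607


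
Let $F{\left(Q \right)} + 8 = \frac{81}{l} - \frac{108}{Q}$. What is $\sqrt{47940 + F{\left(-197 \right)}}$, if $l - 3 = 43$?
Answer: $\frac{\sqrt{3936357984958}}{9062} \approx 218.94$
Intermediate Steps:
$l = 46$ ($l = 3 + 43 = 46$)
$F{\left(Q \right)} = - \frac{287}{46} - \frac{108}{Q}$ ($F{\left(Q \right)} = -8 + \left(\frac{81}{46} - \frac{108}{Q}\right) = - \frac{287}{46} - \frac{108}{Q}$)
$\sqrt{47940 + F{\left(-197 \right)}} = \sqrt{47940 - \left(\frac{287}{46} + \frac{108}{-197}\right)} = \sqrt{47940 - \frac{51571}{9062}} = \sqrt{\frac{434380709}{9062}} = \frac{\sqrt{3936357984958}}{9062}$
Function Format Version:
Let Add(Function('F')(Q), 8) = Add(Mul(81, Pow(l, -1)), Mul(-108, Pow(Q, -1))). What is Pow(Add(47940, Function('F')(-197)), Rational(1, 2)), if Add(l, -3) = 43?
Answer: Mul(Rational(1, 9062), Pow(3936357984958, Rational(1, 2))) ≈ 218.94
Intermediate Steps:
l = 46 (l = Add(3, 43) = 46)
Function('F')(Q) = Add(Rational(-287, 46), Mul(-108, Pow(Q, -1))) (Function('F')(Q) = Add(-8, Add(Mul(81, Pow(46, -1)), Mul(-108, Pow(Q, -1)))) = Add(-8, Add(Mul(81, Rational(1, 46)), Mul(-108, Pow(Q, -1)))) = Add(-8, Add(Rational(81, 46), Mul(-108, Pow(Q, -1)))) = Add(Rational(-287, 46), Mul(-108, Pow(Q, -1))))
Pow(Add(47940, Function('F')(-197)), Rational(1, 2)) = Pow(Add(47940, Add(Rational(-287, 46), Mul(-108, Pow(-197, -1)))), Rational(1, 2)) = Pow(Add(47940, Add(Rational(-287, 46), Mul(-108, Rational(-1, 197)))), Rational(1, 2)) = Pow(Add(47940, Add(Rational(-287, 46), Rational(108, 197))), Rational(1, 2)) = Pow(Add(47940, Rational(-51571, 9062)), Rational(1, 2)) = Pow(Rational(434380709, 9062), Rational(1, 2)) = Mul(Rational(1, 9062), Pow(3936357984958, Rational(1, 2)))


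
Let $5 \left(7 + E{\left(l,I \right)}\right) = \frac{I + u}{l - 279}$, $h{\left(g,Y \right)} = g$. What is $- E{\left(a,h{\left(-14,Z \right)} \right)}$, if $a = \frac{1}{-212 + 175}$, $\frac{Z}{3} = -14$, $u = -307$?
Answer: $\frac{349463}{51620} \approx 6.7699$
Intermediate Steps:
$Z = -42$ ($Z = 3 \left(-14\right) = -42$)
$a = - \frac{1}{37}$ ($a = \frac{1}{-37} = - \frac{1}{37} \approx -0.027027$)
$E{\left(l,I \right)} = -7 + \frac{-307 + I}{5 \left(-279 + l\right)}$ ($E{\left(l,I \right)} = -7 + \frac{\left(I - 307\right) \frac{1}{l - 279}}{5} = -7 + \frac{\left(-307 + I\right) \frac{1}{-279 + l}}{5} = -7 + \frac{\frac{1}{-279 + l} \left(-307 + I\right)}{5} = -7 + \frac{-307 + I}{5 \left(-279 + l\right)}$)
$- E{\left(a,h{\left(-14,Z \right)} \right)} = - \frac{9458 - 14 - - \frac{35}{37}}{5 \left(-279 - \frac{1}{37}\right)} = - \frac{9458 - 14 + \frac{35}{37}}{5 \left(- \frac{10324}{37}\right)} = - \frac{\left(-37\right) 349463}{5 \cdot 10324 \cdot 37} = \left(-1\right) \left(- \frac{349463}{51620}\right) = \frac{349463}{51620}$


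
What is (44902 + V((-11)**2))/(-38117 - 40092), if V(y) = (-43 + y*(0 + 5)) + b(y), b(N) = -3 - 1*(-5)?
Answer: -45466/78209 ≈ -0.58134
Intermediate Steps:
b(N) = 2 (b(N) = -3 + 5 = 2)
V(y) = -41 + 5*y (V(y) = (-43 + y*(0 + 5)) + 2 = (-43 + y*5) + 2 = (-43 + 5*y) + 2 = -41 + 5*y)
(44902 + V((-11)**2))/(-38117 - 40092) = (44902 + (-41 + 5*(-11)**2))/(-38117 - 40092) = (44902 + (-41 + 5*121))/(-78209) = (44902 + (-41 + 605))*(-1/78209) = (44902 + 564)*(-1/78209) = 45466*(-1/78209) = -45466/78209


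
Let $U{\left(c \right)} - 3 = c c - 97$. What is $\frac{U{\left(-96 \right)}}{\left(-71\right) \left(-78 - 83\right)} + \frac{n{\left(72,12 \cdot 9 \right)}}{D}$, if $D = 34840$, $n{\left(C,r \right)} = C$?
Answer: $\frac{39829189}{49782005} \approx 0.80007$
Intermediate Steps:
$U{\left(c \right)} = -94 + c^{2}$ ($U{\left(c \right)} = 3 + \left(c c - 97\right) = 3 + \left(c^{2} - 97\right) = 3 + \left(-97 + c^{2}\right) = -94 + c^{2}$)
$\frac{U{\left(-96 \right)}}{\left(-71\right) \left(-78 - 83\right)} + \frac{n{\left(72,12 \cdot 9 \right)}}{D} = \frac{-94 + \left(-96\right)^{2}}{\left(-71\right) \left(-78 - 83\right)} + \frac{72}{34840} = \frac{-94 + 9216}{\left(-71\right) \left(-161\right)} + 72 \cdot \frac{1}{34840} = \frac{9122}{11431} + \frac{9}{4355} = \frac{39829189}{49782005}$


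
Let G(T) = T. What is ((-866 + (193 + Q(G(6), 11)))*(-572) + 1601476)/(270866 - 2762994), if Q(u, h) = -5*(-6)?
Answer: -246159/311516 ≈ -0.79020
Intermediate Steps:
Q(u, h) = 30
((-866 + (193 + Q(G(6), 11)))*(-572) + 1601476)/(270866 - 2762994) = ((-866 + (193 + 30))*(-572) + 1601476)/(270866 - 2762994) = ((-866 + 223)*(-572) + 1601476)/(-2492128) = (-643*(-572) + 1601476)*(-1/2492128) = (367796 + 1601476)*(-1/2492128) = 1969272*(-1/2492128) = -246159/311516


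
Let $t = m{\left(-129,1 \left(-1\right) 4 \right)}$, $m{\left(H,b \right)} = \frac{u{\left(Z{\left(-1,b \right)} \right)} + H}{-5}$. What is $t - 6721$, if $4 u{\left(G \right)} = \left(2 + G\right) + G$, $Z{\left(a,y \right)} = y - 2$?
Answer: $- \frac{66947}{10} \approx -6694.7$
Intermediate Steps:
$Z{\left(a,y \right)} = -2 + y$
$u{\left(G \right)} = \frac{1}{2} + \frac{G}{2}$ ($u{\left(G \right)} = \frac{\left(2 + G\right) + G}{4} = \frac{2 + 2 G}{4} = \frac{1}{2} + \frac{G}{2}$)
$m{\left(H,b \right)} = \frac{1}{10} - \frac{H}{5} - \frac{b}{10}$ ($m{\left(H,b \right)} = \frac{\left(\frac{1}{2} + \frac{-2 + b}{2}\right) + H}{-5} = \left(\left(\frac{1}{2} + \left(-1 + \frac{b}{2}\right)\right) + H\right) \left(- \frac{1}{5}\right) = \left(\left(- \frac{1}{2} + \frac{b}{2}\right) + H\right) \left(- \frac{1}{5}\right) = \left(- \frac{1}{2} + H + \frac{b}{2}\right) \left(- \frac{1}{5}\right) = \frac{1}{10} - \frac{H}{5} - \frac{b}{10}$)
$t = \frac{263}{10}$ ($t = \frac{1}{10} - - \frac{129}{5} - \frac{1 \left(-1\right) 4}{10} = \frac{1}{10} + \frac{129}{5} - \frac{\left(-1\right) 4}{10} = \frac{1}{10} + \frac{129}{5} - - \frac{2}{5} = \frac{1}{10} + \frac{129}{5} + \frac{2}{5} = \frac{263}{10} \approx 26.3$)
$t - 6721 = \frac{263}{10} - 6721 = - \frac{66947}{10}$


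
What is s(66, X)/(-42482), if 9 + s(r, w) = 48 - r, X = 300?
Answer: 27/42482 ≈ 0.00063556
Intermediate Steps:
s(r, w) = 39 - r (s(r, w) = -9 + (48 - r) = 39 - r)
s(66, X)/(-42482) = (39 - 1*66)/(-42482) = (39 - 66)*(-1/42482) = -27*(-1/42482) = 27/42482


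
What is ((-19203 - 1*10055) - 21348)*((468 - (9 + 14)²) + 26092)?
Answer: -1317324786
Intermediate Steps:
((-19203 - 1*10055) - 21348)*((468 - (9 + 14)²) + 26092) = ((-19203 - 10055) - 21348)*((468 - 1*23²) + 26092) = (-29258 - 21348)*((468 - 1*529) + 26092) = -50606*((468 - 529) + 26092) = -50606*(-61 + 26092) = -50606*26031 = -1317324786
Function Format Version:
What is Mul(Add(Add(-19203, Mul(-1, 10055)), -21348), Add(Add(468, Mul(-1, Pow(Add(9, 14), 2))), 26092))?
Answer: -1317324786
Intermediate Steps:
Mul(Add(Add(-19203, Mul(-1, 10055)), -21348), Add(Add(468, Mul(-1, Pow(Add(9, 14), 2))), 26092)) = Mul(Add(Add(-19203, -10055), -21348), Add(Add(468, Mul(-1, Pow(23, 2))), 26092)) = Mul(Add(-29258, -21348), Add(Add(468, Mul(-1, 529)), 26092)) = Mul(-50606, Add(Add(468, -529), 26092)) = Mul(-50606, Add(-61, 26092)) = Mul(-50606, 26031) = -1317324786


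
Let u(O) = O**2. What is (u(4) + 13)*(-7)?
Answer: -203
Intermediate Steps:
(u(4) + 13)*(-7) = (4**2 + 13)*(-7) = (16 + 13)*(-7) = 29*(-7) = -203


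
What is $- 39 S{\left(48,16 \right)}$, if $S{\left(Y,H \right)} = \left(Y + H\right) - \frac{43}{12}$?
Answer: $- \frac{9425}{4} \approx -2356.3$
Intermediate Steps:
$S{\left(Y,H \right)} = - \frac{43}{12} + H + Y$ ($S{\left(Y,H \right)} = \left(H + Y\right) - \frac{43}{12} = - \frac{43}{12} + H + Y$)
$- 39 S{\left(48,16 \right)} = - 39 \left(- \frac{43}{12} + 16 + 48\right) = \left(-39\right) \frac{725}{12} = - \frac{9425}{4}$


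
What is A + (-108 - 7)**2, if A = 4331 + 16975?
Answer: 34531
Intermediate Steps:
A = 21306
A + (-108 - 7)**2 = 21306 + (-108 - 7)**2 = 21306 + (-115)**2 = 21306 + 13225 = 34531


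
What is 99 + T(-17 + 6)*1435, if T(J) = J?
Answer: -15686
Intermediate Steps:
99 + T(-17 + 6)*1435 = 99 + (-17 + 6)*1435 = 99 - 11*1435 = 99 - 15785 = -15686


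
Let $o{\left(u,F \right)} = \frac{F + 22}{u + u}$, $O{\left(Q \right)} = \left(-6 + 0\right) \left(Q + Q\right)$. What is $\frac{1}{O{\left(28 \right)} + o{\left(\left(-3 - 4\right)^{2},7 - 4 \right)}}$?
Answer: $- \frac{98}{32903} \approx -0.0029785$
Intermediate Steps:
$O{\left(Q \right)} = - 12 Q$ ($O{\left(Q \right)} = - 6 \cdot 2 Q = - 12 Q$)
$o{\left(u,F \right)} = \frac{22 + F}{2 u}$
$\frac{1}{O{\left(28 \right)} + o{\left(\left(-3 - 4\right)^{2},7 - 4 \right)}} = \frac{1}{\left(-12\right) 28 + \frac{22 + \left(7 - 4\right)}{2 \left(-3 - 4\right)^{2}}} = \frac{1}{-336 + \frac{22 + 3}{2 \left(-7\right)^{2}}} = \frac{1}{-336 + \frac{1}{2} \cdot \frac{1}{49} \cdot 25} = \frac{1}{-336 + \frac{25}{98}} = \frac{1}{- \frac{32903}{98}} = - \frac{98}{32903}$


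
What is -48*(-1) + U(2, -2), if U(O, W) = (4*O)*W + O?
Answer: 34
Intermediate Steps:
U(O, W) = O + 4*O*W (U(O, W) = 4*O*W + O = O + 4*O*W)
-48*(-1) + U(2, -2) = -48*(-1) + 2*(1 + 4*(-2)) = 48 + 2*(1 - 8) = 48 + 2*(-7) = 48 - 14 = 34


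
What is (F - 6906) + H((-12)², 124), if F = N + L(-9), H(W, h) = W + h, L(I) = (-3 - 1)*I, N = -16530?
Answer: -23132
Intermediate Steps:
L(I) = -4*I
F = -16494 (F = -16530 - 4*(-9) = -16530 + 36 = -16494)
(F - 6906) + H((-12)², 124) = (-16494 - 6906) + ((-12)² + 124) = -23400 + (144 + 124) = -23400 + 268 = -23132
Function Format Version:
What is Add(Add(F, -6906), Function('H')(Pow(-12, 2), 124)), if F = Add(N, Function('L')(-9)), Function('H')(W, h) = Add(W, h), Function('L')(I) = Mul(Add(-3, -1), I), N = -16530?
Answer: -23132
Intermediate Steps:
Function('L')(I) = Mul(-4, I)
F = -16494 (F = Add(-16530, Mul(-4, -9)) = Add(-16530, 36) = -16494)
Add(Add(F, -6906), Function('H')(Pow(-12, 2), 124)) = Add(Add(-16494, -6906), Add(Pow(-12, 2), 124)) = Add(-23400, Add(144, 124)) = Add(-23400, 268) = -23132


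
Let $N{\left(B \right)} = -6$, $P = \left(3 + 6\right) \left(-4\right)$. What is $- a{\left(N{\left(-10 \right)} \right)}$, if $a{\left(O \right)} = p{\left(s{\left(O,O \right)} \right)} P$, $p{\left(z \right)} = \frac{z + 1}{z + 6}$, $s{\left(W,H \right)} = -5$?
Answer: $-144$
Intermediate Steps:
$P = -36$ ($P = 9 \left(-4\right) = -36$)
$p{\left(z \right)} = \frac{1 + z}{6 + z}$
$a{\left(O \right)} = 144$ ($a{\left(O \right)} = \frac{1 - 5}{6 - 5} \left(-36\right) = 1^{-1} \left(-4\right) \left(-36\right) = 1 \left(-4\right) \left(-36\right) = \left(-4\right) \left(-36\right) = 144$)
$- a{\left(N{\left(-10 \right)} \right)} = \left(-1\right) 144 = -144$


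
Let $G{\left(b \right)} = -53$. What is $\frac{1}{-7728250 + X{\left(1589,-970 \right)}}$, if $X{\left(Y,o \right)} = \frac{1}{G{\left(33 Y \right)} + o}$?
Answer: $- \frac{1023}{7905999751} \approx -1.294 \cdot 10^{-7}$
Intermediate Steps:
$X{\left(Y,o \right)} = \frac{1}{-53 + o}$
$\frac{1}{-7728250 + X{\left(1589,-970 \right)}} = \frac{1}{-7728250 + \frac{1}{-53 - 970}} = \frac{1}{-7728250 + \frac{1}{-1023}} = \frac{1}{-7728250 - \frac{1}{1023}} = \frac{1}{- \frac{7905999751}{1023}} = - \frac{1023}{7905999751}$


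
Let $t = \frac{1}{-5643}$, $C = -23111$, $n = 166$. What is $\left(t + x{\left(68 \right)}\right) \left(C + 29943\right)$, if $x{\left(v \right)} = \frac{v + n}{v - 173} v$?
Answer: $- \frac{29212174832}{28215} \approx -1.0353 \cdot 10^{6}$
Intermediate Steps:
$t = - \frac{1}{5643} \approx -0.00017721$
$x{\left(v \right)} = \frac{v \left(166 + v\right)}{-173 + v}$ ($x{\left(v \right)} = \frac{v + 166}{v - 173} v = \frac{166 + v}{-173 + v} v = \frac{v \left(166 + v\right)}{-173 + v}$)
$\left(t + x{\left(68 \right)}\right) \left(C + 29943\right) = \left(- \frac{1}{5643} + \frac{68 \left(166 + 68\right)}{-173 + 68}\right) \left(-23111 + 29943\right) = \left(- \frac{1}{5643} + 68 \frac{1}{-105} \cdot 234\right) 6832 = \left(- \frac{1}{5643} + 68 \left(- \frac{1}{105}\right) 234\right) 6832 = \left(- \frac{1}{5643} - \frac{5304}{35}\right) 6832 = \left(- \frac{29930507}{197505}\right) 6832 = - \frac{29212174832}{28215}$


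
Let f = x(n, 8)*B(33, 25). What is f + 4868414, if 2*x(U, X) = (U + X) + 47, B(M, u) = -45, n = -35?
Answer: 4867964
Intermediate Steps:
x(U, X) = 47/2 + U/2 + X/2 (x(U, X) = ((U + X) + 47)/2 = (47 + U + X)/2 = 47/2 + U/2 + X/2)
f = -450 (f = (47/2 + (1/2)*(-35) + (1/2)*8)*(-45) = (47/2 - 35/2 + 4)*(-45) = 10*(-45) = -450)
f + 4868414 = -450 + 4868414 = 4867964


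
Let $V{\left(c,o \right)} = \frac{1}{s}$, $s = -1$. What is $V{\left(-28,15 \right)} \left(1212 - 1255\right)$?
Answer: $43$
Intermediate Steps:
$V{\left(c,o \right)} = -1$ ($V{\left(c,o \right)} = \frac{1}{-1} = -1$)
$V{\left(-28,15 \right)} \left(1212 - 1255\right) = - (1212 - 1255) = \left(-1\right) \left(-43\right) = 43$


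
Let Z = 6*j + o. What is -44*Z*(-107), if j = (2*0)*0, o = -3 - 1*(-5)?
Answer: 9416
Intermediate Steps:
o = 2 (o = -3 + 5 = 2)
j = 0 (j = 0*0 = 0)
Z = 2 (Z = 6*0 + 2 = 0 + 2 = 2)
-44*Z*(-107) = -44*2*(-107) = -88*(-107) = 9416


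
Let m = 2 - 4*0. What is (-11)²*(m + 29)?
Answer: 3751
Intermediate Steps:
m = 2 (m = 2 + 0 = 2)
(-11)²*(m + 29) = (-11)²*(2 + 29) = 121*31 = 3751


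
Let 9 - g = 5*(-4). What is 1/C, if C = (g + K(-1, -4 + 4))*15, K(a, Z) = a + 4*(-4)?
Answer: 1/180 ≈ 0.0055556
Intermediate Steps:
K(a, Z) = -16 + a (K(a, Z) = a - 16 = -16 + a)
g = 29 (g = 9 - 5*(-4) = 9 - 1*(-20) = 9 + 20 = 29)
C = 180 (C = (29 + (-16 - 1))*15 = (29 - 17)*15 = 12*15 = 180)
1/C = 1/180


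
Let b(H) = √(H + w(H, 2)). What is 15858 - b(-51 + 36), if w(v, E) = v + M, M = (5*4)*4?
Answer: 15858 - 5*√2 ≈ 15851.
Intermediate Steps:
M = 80 (M = 20*4 = 80)
w(v, E) = 80 + v (w(v, E) = v + 80 = 80 + v)
b(H) = √(80 + 2*H) (b(H) = √(H + (80 + H)) = √(80 + 2*H))
15858 - b(-51 + 36) = 15858 - √(80 + 2*(-51 + 36)) = 15858 - √(80 + 2*(-15)) = 15858 - √(80 - 30) = 15858 - √50 = 15858 - 5*√2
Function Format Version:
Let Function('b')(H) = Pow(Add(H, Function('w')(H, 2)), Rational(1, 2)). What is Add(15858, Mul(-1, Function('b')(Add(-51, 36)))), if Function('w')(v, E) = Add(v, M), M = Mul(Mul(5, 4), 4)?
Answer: Add(15858, Mul(-5, Pow(2, Rational(1, 2)))) ≈ 15851.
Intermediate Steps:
M = 80 (M = Mul(20, 4) = 80)
Function('w')(v, E) = Add(80, v) (Function('w')(v, E) = Add(v, 80) = Add(80, v))
Function('b')(H) = Pow(Add(80, Mul(2, H)), Rational(1, 2)) (Function('b')(H) = Pow(Add(H, Add(80, H)), Rational(1, 2)) = Pow(Add(80, Mul(2, H)), Rational(1, 2)))
Add(15858, Mul(-1, Function('b')(Add(-51, 36)))) = Add(15858, Mul(-1, Pow(Add(80, Mul(2, Add(-51, 36))), Rational(1, 2)))) = Add(15858, Mul(-1, Pow(Add(80, Mul(2, -15)), Rational(1, 2)))) = Add(15858, Mul(-1, Pow(Add(80, -30), Rational(1, 2)))) = Add(15858, Mul(-1, Pow(50, Rational(1, 2)))) = Add(15858, Mul(-1, Mul(5, Pow(2, Rational(1, 2))))) = Add(15858, Mul(-5, Pow(2, Rational(1, 2))))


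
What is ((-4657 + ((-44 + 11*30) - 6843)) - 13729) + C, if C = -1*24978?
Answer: -49921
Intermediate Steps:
C = -24978
((-4657 + ((-44 + 11*30) - 6843)) - 13729) + C = ((-4657 + ((-44 + 11*30) - 6843)) - 13729) - 24978 = ((-4657 + ((-44 + 330) - 6843)) - 13729) - 24978 = ((-4657 + (286 - 6843)) - 13729) - 24978 = ((-4657 - 6557) - 13729) - 24978 = (-11214 - 13729) - 24978 = -24943 - 24978 = -49921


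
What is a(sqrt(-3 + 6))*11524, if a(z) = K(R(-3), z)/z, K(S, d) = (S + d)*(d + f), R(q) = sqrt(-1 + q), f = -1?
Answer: -11524 + 23048*I + sqrt(3)*(34572 - 23048*I)/3 ≈ 8436.2 + 9741.2*I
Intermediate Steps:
K(S, d) = (-1 + d)*(S + d) (K(S, d) = (S + d)*(d - 1) = (S + d)*(-1 + d) = (-1 + d)*(S + d))
a(z) = (z**2 - z - 2*I + 2*I*z)/z (a(z) = (z**2 - sqrt(-1 - 3) - z + sqrt(-1 - 3)*z)/z = (z**2 - sqrt(-4) - z + sqrt(-4)*z)/z = (z**2 - 2*I - z + (2*I)*z)/z = (z**2 - 2*I - z + 2*I*z)/z = (z**2 - z - 2*I + 2*I*z)/z)
a(sqrt(-3 + 6))*11524 = (-1 + sqrt(-3 + 6) + 2*I - 2*I/(sqrt(-3 + 6)))*11524 = (-1 + sqrt(3) + 2*I - 2*I/(sqrt(3)))*11524 = (-1 + sqrt(3) + 2*I - 2*I*sqrt(3)/3)*11524 = -11524 + 11524*sqrt(3) + 23048*I - 23048*I*sqrt(3)/3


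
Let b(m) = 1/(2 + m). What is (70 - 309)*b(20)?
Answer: -239/22 ≈ -10.864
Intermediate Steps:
(70 - 309)*b(20) = (70 - 309)/(2 + 20) = -239/22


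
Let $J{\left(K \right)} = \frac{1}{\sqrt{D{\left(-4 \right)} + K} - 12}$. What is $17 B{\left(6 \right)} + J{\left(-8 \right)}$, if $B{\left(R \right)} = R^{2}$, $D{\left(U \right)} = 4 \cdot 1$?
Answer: $\frac{22641}{37} - \frac{i}{74} \approx 611.92 - 0.013514 i$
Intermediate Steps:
$D{\left(U \right)} = 4$
$J{\left(K \right)} = \frac{1}{-12 + \sqrt{4 + K}}$ ($J{\left(K \right)} = \frac{1}{\sqrt{4 + K} - 12} = \frac{1}{-12 + \sqrt{4 + K}}$)
$17 B{\left(6 \right)} + J{\left(-8 \right)} = 17 \cdot 6^{2} + \frac{1}{-12 + \sqrt{4 - 8}} = 17 \cdot 36 + \frac{1}{-12 + \sqrt{-4}} = 612 + \frac{1}{-12 + 2 i} = 612 + \frac{-12 - 2 i}{148}$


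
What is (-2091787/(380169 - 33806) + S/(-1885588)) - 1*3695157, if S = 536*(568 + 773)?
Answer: -19462125248704348/5266918681 ≈ -3.6952e+6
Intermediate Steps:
S = 718776 (S = 536*1341 = 718776)
(-2091787/(380169 - 33806) + S/(-1885588)) - 1*3695157 = (-2091787/(380169 - 33806) + 718776/(-1885588)) - 1*3695157 = (-2091787/346363 + 718776*(-1/1885588)) - 3695157 = (-2091787*1/346363 - 179694/471397) - 3695157 = (-67477/11173 - 179694/471397) - 3695157 = -33816176431/5266918681 - 3695157 = -19462125248704348/5266918681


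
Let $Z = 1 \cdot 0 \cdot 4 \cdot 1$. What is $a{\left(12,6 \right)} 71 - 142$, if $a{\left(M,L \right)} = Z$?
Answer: $-142$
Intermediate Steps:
$Z = 0$ ($Z = 0 \cdot 4 = 0$)
$a{\left(M,L \right)} = 0$
$a{\left(12,6 \right)} 71 - 142 = 0 \cdot 71 - 142 = 0 - 142 = -142$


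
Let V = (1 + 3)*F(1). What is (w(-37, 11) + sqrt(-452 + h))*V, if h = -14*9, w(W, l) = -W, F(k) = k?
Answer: 148 + 68*I*sqrt(2) ≈ 148.0 + 96.167*I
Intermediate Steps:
h = -126
V = 4 (V = (1 + 3)*1 = 4*1 = 4)
(w(-37, 11) + sqrt(-452 + h))*V = (-1*(-37) + sqrt(-452 - 126))*4 = (37 + sqrt(-578))*4 = (37 + 17*I*sqrt(2))*4 = 148 + 68*I*sqrt(2)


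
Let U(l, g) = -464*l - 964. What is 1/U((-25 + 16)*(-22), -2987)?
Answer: -1/92836 ≈ -1.0772e-5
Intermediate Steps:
U(l, g) = -964 - 464*l
1/U((-25 + 16)*(-22), -2987) = 1/(-964 - 464*(-25 + 16)*(-22)) = 1/(-964 - (-4176)*(-22)) = 1/(-964 - 464*198) = 1/(-964 - 91872) = 1/(-92836) = -1/92836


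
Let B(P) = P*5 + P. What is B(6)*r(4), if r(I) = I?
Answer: 144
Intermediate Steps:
B(P) = 6*P (B(P) = 5*P + P = 6*P)
B(6)*r(4) = (6*6)*4 = 36*4 = 144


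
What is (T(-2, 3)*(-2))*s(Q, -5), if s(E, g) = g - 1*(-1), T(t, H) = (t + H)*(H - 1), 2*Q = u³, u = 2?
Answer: 16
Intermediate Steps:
Q = 4 (Q = (½)*2³ = (½)*8 = 4)
T(t, H) = (-1 + H)*(H + t) (T(t, H) = (H + t)*(-1 + H) = (-1 + H)*(H + t))
s(E, g) = 1 + g (s(E, g) = g + 1 = 1 + g)
(T(-2, 3)*(-2))*s(Q, -5) = ((3² - 1*3 - 1*(-2) + 3*(-2))*(-2))*(1 - 5) = ((9 - 3 + 2 - 6)*(-2))*(-4) = (2*(-2))*(-4) = -4*(-4) = 16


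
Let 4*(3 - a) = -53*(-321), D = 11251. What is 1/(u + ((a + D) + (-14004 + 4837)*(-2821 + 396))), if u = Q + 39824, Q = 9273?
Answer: 4/89144291 ≈ 4.4871e-8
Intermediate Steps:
a = -17001/4 (a = 3 - (-53)*(-321)/4 = 3 - 1/4*17013 = 3 - 17013/4 = -17001/4 ≈ -4250.3)
u = 49097 (u = 9273 + 39824 = 49097)
1/(u + ((a + D) + (-14004 + 4837)*(-2821 + 396))) = 1/(49097 + ((-17001/4 + 11251) + (-14004 + 4837)*(-2821 + 396))) = 1/(49097 + (28003/4 - 9167*(-2425))) = 1/(49097 + (28003/4 + 22229975)) = 1/(49097 + 88947903/4) = 1/(89144291/4) = 4/89144291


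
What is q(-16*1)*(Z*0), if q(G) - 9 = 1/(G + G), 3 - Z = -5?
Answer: 0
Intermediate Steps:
Z = 8 (Z = 3 - 1*(-5) = 3 + 5 = 8)
q(G) = 9 + 1/(2*G) (q(G) = 9 + 1/(G + G) = 9 + 1/(2*G))
q(-16*1)*(Z*0) = (9 + 1/(2*((-16*1))))*(8*0) = (9 + (1/2)/(-16))*0 = (9 + (1/2)*(-1/16))*0 = (9 - 1/32)*0 = (287/32)*0 = 0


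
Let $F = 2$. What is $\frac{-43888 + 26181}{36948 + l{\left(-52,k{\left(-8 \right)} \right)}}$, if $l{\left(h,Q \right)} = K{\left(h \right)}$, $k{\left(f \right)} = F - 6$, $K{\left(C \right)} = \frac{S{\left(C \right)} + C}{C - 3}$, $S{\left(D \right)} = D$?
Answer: $- \frac{973885}{2032244} \approx -0.47922$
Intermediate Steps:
$K{\left(C \right)} = \frac{2 C}{-3 + C}$ ($K{\left(C \right)} = \frac{C + C}{C - 3} = \frac{2 C}{-3 + C}$)
$k{\left(f \right)} = -4$ ($k{\left(f \right)} = 2 - 6 = -4$)
$l{\left(h,Q \right)} = \frac{2 h}{-3 + h}$
$\frac{-43888 + 26181}{36948 + l{\left(-52,k{\left(-8 \right)} \right)}} = \frac{-43888 + 26181}{36948 + 2 \left(-52\right) \frac{1}{-3 - 52}} = - \frac{17707}{36948 + 2 \left(-52\right) \frac{1}{-55}} = - \frac{17707}{36948 + 2 \left(-52\right) \left(- \frac{1}{55}\right)} = - \frac{17707}{36948 + \frac{104}{55}} = - \frac{17707}{\frac{2032244}{55}} = \left(-17707\right) \frac{55}{2032244} = - \frac{973885}{2032244}$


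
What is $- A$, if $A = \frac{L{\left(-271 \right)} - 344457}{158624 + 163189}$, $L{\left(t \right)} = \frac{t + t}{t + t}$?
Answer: $\frac{344456}{321813} \approx 1.0704$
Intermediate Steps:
$L{\left(t \right)} = 1$ ($L{\left(t \right)} = \frac{2 t}{2 t} = 2 t \frac{1}{2 t} = 1$)
$A = - \frac{344456}{321813}$ ($A = \frac{1 - 344457}{158624 + 163189} = - \frac{344456}{321813} \approx -1.0704$)
$- A = \left(-1\right) \left(- \frac{344456}{321813}\right) = \frac{344456}{321813}$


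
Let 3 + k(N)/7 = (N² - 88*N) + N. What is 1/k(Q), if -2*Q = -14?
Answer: -1/3941 ≈ -0.00025374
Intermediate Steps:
Q = 7 (Q = -½*(-14) = 7)
k(N) = -21 - 609*N + 7*N² (k(N) = -21 + 7*((N² - 88*N) + N) = -21 + 7*(N² - 87*N) = -21 + (-609*N + 7*N²) = -21 - 609*N + 7*N²)
1/k(Q) = 1/(-21 - 609*7 + 7*7²) = 1/(-21 - 4263 + 7*49) = 1/(-21 - 4263 + 343) = 1/(-3941) = -1/3941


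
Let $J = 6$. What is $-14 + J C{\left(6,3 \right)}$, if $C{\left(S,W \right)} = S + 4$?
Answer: $46$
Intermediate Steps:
$C{\left(S,W \right)} = 4 + S$
$-14 + J C{\left(6,3 \right)} = -14 + 6 \left(4 + 6\right) = -14 + 6 \cdot 10 = -14 + 60 = 46$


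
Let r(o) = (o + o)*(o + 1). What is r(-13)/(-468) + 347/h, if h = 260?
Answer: 521/780 ≈ 0.66795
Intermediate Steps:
r(o) = 2*o*(1 + o) (r(o) = (2*o)*(1 + o) = 2*o*(1 + o))
r(-13)/(-468) + 347/h = (2*(-13)*(1 - 13))/(-468) + 347/260 = (2*(-13)*(-12))*(-1/468) + 347*(1/260) = 312*(-1/468) + 347/260 = -⅔ + 347/260 = 521/780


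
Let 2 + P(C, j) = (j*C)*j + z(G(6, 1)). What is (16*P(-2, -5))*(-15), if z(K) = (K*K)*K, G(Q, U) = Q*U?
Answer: -39360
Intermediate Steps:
z(K) = K³ (z(K) = K²*K = K³)
P(C, j) = 214 + C*j² (P(C, j) = -2 + ((j*C)*j + (6*1)³) = -2 + ((C*j)*j + 6³) = -2 + (C*j² + 216) = -2 + (216 + C*j²) = 214 + C*j²)
(16*P(-2, -5))*(-15) = (16*(214 - 2*(-5)²))*(-15) = (16*(214 - 2*25))*(-15) = (16*(214 - 50))*(-15) = (16*164)*(-15) = 2624*(-15) = -39360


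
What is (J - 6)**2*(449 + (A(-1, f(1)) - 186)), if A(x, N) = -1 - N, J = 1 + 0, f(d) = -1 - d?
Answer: 6600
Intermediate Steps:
J = 1
(J - 6)**2*(449 + (A(-1, f(1)) - 186)) = (1 - 6)**2*(449 + ((-1 - (-1 - 1*1)) - 186)) = (-5)**2*(449 + ((-1 - (-1 - 1)) - 186)) = 25*(449 + ((-1 - 1*(-2)) - 186)) = 25*(449 + ((-1 + 2) - 186)) = 25*(449 + (1 - 186)) = 25*(449 - 185) = 25*264 = 6600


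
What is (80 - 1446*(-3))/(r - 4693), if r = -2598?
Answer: -4418/7291 ≈ -0.60595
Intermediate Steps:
(80 - 1446*(-3))/(r - 4693) = (80 - 1446*(-3))/(-2598 - 4693) = (80 + 4338)/(-7291) = 4418*(-1/7291) = -4418/7291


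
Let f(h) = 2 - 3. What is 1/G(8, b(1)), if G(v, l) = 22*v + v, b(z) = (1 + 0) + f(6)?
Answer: 1/184 ≈ 0.0054348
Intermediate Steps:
f(h) = -1
b(z) = 0 (b(z) = (1 + 0) - 1 = 1 - 1 = 0)
G(v, l) = 23*v
1/G(8, b(1)) = 1/(23*8) = 1/184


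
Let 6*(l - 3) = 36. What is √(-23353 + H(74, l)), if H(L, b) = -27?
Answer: 2*I*√5845 ≈ 152.91*I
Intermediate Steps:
l = 9 (l = 3 + (⅙)*36 = 3 + 6 = 9)
√(-23353 + H(74, l)) = √(-23353 - 27) = √(-23380) = 2*I*√5845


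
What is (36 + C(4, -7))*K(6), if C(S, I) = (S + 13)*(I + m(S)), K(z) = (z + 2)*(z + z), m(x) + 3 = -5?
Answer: -21024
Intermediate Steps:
m(x) = -8 (m(x) = -3 - 5 = -8)
K(z) = 2*z*(2 + z) (K(z) = (2 + z)*(2*z) = 2*z*(2 + z))
C(S, I) = (-8 + I)*(13 + S) (C(S, I) = (S + 13)*(I - 8) = (13 + S)*(-8 + I) = (-8 + I)*(13 + S))
(36 + C(4, -7))*K(6) = (36 + (-104 - 8*4 + 13*(-7) - 7*4))*(2*6*(2 + 6)) = (36 + (-104 - 32 - 91 - 28))*(2*6*8) = (36 - 255)*96 = -219*96 = -21024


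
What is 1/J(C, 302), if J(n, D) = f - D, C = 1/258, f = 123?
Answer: -1/179 ≈ -0.0055866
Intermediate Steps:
C = 1/258 ≈ 0.0038760
J(n, D) = 123 - D
1/J(C, 302) = 1/(123 - 1*302) = 1/(123 - 302) = 1/(-179) = -1/179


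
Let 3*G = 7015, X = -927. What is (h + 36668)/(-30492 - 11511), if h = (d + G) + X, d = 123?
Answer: -114607/126009 ≈ -0.90951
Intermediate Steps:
G = 7015/3 (G = (1/3)*7015 = 7015/3 ≈ 2338.3)
h = 4603/3 (h = (123 + 7015/3) - 927 = 7384/3 - 927 = 4603/3 ≈ 1534.3)
(h + 36668)/(-30492 - 11511) = (4603/3 + 36668)/(-30492 - 11511) = (114607/3)/(-42003) = (114607/3)*(-1/42003) = -114607/126009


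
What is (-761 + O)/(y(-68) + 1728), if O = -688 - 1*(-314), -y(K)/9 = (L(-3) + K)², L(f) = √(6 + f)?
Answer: 5033725/176523633 + 154360*√3/176523633 ≈ 0.030030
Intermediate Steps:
y(K) = -9*(K + √3)² (y(K) = -9*(√(6 - 3) + K)² = -9*(√3 + K)² = -9*(K + √3)²)
O = -374 (O = -688 + 314 = -374)
(-761 + O)/(y(-68) + 1728) = (-761 - 374)/(-9*(-68 + √3)² + 1728) = -1135/(1728 - 9*(-68 + √3)²)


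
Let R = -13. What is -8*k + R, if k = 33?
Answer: -277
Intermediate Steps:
-8*k + R = -8*33 - 13 = -264 - 13 = -277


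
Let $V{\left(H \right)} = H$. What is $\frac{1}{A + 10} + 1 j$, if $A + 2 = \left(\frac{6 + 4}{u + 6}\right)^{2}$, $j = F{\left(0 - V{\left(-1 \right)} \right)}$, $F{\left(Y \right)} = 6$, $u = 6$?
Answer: $\frac{1914}{313} \approx 6.115$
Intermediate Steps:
$j = 6$
$A = - \frac{47}{36}$ ($A = -2 + \left(\frac{6 + 4}{6 + 6}\right)^{2} = -2 + \left(\frac{10}{12}\right)^{2} = -2 + \left(10 \cdot \frac{1}{12}\right)^{2} = -2 + \left(\frac{5}{6}\right)^{2} = -2 + \frac{25}{36} = - \frac{47}{36} \approx -1.3056$)
$\frac{1}{A + 10} + 1 j = \frac{1}{- \frac{47}{36} + 10} + 1 \cdot 6 = \frac{1}{\frac{313}{36}} + 6 = \frac{36}{313} + 6 = \frac{1914}{313}$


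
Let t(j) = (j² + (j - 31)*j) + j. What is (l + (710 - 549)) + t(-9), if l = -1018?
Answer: -425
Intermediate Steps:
t(j) = j + j² + j*(-31 + j) (t(j) = (j² + (-31 + j)*j) + j = (j² + j*(-31 + j)) + j = j + j² + j*(-31 + j))
(l + (710 - 549)) + t(-9) = (-1018 + (710 - 549)) + 2*(-9)*(-15 - 9) = (-1018 + 161) + 2*(-9)*(-24) = -857 + 432 = -425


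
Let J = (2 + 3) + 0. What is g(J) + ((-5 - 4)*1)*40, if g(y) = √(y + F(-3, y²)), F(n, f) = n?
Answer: -360 + √2 ≈ -358.59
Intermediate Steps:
J = 5 (J = 5 + 0 = 5)
g(y) = √(-3 + y) (g(y) = √(y - 3) = √(-3 + y))
g(J) + ((-5 - 4)*1)*40 = √(-3 + 5) + ((-5 - 4)*1)*40 = √2 - 9*1*40 = √2 - 9*40 = √2 - 360 = -360 + √2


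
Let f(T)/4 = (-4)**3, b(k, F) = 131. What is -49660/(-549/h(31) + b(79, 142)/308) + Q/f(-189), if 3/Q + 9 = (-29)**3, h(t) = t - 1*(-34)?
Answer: 6209619378043331/1002945957376 ≈ 6191.4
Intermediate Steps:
h(t) = 34 + t (h(t) = t + 34 = 34 + t)
Q = -3/24398 (Q = 3/(-9 + (-29)**3) = 3/(-9 - 24389) = 3/(-24398) = 3*(-1/24398) = -3/24398 ≈ -0.00012296)
f(T) = -256 (f(T) = 4*(-4)**3 = 4*(-64) = -256)
-49660/(-549/h(31) + b(79, 142)/308) + Q/f(-189) = -49660/(-549/(34 + 31) + 131/308) - 3/24398/(-256) = -49660/(-549/65 + 131*(1/308)) - 3/24398*(-1/256) = -49660/(-549*1/65 + 131/308) + 3/6245888 = -49660/(-549/65 + 131/308) + 3/6245888 = -49660/(-160577/20020) + 3/6245888 = -49660*(-20020/160577) + 3/6245888 = 994193200/160577 + 3/6245888 = 6209619378043331/1002945957376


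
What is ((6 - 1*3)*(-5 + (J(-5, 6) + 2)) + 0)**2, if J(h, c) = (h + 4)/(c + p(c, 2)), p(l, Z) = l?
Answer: 1369/16 ≈ 85.563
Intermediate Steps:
J(h, c) = (4 + h)/(2*c) (J(h, c) = (h + 4)/(c + c) = (4 + h)/((2*c)) = (4 + h)*(1/(2*c)) = (4 + h)/(2*c))
((6 - 1*3)*(-5 + (J(-5, 6) + 2)) + 0)**2 = ((6 - 1*3)*(-5 + ((1/2)*(4 - 5)/6 + 2)) + 0)**2 = ((6 - 3)*(-5 + ((1/2)*(1/6)*(-1) + 2)) + 0)**2 = (3*(-5 + (-1/12 + 2)) + 0)**2 = (3*(-5 + 23/12) + 0)**2 = (3*(-37/12) + 0)**2 = (-37/4 + 0)**2 = (-37/4)**2 = 1369/16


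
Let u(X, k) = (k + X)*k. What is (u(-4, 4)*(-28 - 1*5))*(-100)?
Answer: 0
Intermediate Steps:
u(X, k) = k*(X + k) (u(X, k) = (X + k)*k = k*(X + k))
(u(-4, 4)*(-28 - 1*5))*(-100) = ((4*(-4 + 4))*(-28 - 1*5))*(-100) = ((4*0)*(-28 - 5))*(-100) = (0*(-33))*(-100) = 0*(-100) = 0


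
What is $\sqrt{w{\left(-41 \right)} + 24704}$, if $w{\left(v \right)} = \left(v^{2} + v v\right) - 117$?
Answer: $\sqrt{27949} \approx 167.18$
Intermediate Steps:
$w{\left(v \right)} = -117 + 2 v^{2}$ ($w{\left(v \right)} = \left(v^{2} + v^{2}\right) - 117 = 2 v^{2} - 117 = -117 + 2 v^{2}$)
$\sqrt{w{\left(-41 \right)} + 24704} = \sqrt{\left(-117 + 2 \left(-41\right)^{2}\right) + 24704} = \sqrt{\left(-117 + 2 \cdot 1681\right) + 24704} = \sqrt{\left(-117 + 3362\right) + 24704} = \sqrt{3245 + 24704} = \sqrt{27949}$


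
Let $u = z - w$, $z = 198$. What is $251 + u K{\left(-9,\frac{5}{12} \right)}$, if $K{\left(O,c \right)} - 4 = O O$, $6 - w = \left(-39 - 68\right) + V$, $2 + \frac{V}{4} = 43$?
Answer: $21416$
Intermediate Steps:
$V = 164$ ($V = -8 + 4 \cdot 43 = -8 + 172 = 164$)
$w = -51$ ($w = 6 - \left(\left(-39 - 68\right) + 164\right) = 6 - \left(-107 + 164\right) = 6 - 57 = -51$)
$K{\left(O,c \right)} = 4 + O^{2}$ ($K{\left(O,c \right)} = 4 + O O = 4 + O^{2}$)
$u = 249$ ($u = 198 - -51 = 198 + 51 = 249$)
$251 + u K{\left(-9,\frac{5}{12} \right)} = 251 + 249 \left(4 + \left(-9\right)^{2}\right) = 251 + 249 \left(4 + 81\right) = 251 + 249 \cdot 85 = 251 + 21165 = 21416$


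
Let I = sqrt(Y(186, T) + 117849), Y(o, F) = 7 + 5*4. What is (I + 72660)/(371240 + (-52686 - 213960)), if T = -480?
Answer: 5190/7471 + sqrt(29469)/52297 ≈ 0.69797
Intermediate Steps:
Y(o, F) = 27 (Y(o, F) = 7 + 20 = 27)
I = 2*sqrt(29469) (I = sqrt(27 + 117849) = sqrt(117876) = 2*sqrt(29469) ≈ 343.33)
(I + 72660)/(371240 + (-52686 - 213960)) = (2*sqrt(29469) + 72660)/(371240 + (-52686 - 213960)) = (72660 + 2*sqrt(29469))/(371240 - 266646) = (72660 + 2*sqrt(29469))/104594 = (72660 + 2*sqrt(29469))*(1/104594) = 5190/7471 + sqrt(29469)/52297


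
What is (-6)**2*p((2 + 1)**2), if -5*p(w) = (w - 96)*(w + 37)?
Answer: 144072/5 ≈ 28814.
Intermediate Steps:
p(w) = -(-96 + w)*(37 + w)/5 (p(w) = -(w - 96)*(w + 37)/5 = -(-96 + w)*(37 + w)/5)
(-6)**2*p((2 + 1)**2) = (-6)**2*(3552/5 - (2 + 1)**4/5 + 59*(2 + 1)**2/5) = 36*(3552/5 - (3**2)**2/5 + (59/5)*3**2) = 36*(3552/5 - 1/5*9**2 + (59/5)*9) = 36*(3552/5 - 1/5*81 + 531/5) = 36*(3552/5 - 81/5 + 531/5) = 36*(4002/5) = 144072/5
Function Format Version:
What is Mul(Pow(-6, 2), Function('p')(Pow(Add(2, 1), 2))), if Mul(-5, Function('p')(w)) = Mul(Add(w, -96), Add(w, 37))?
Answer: Rational(144072, 5) ≈ 28814.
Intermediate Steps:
Function('p')(w) = Mul(Rational(-1, 5), Add(-96, w), Add(37, w)) (Function('p')(w) = Mul(Rational(-1, 5), Mul(Add(w, -96), Add(w, 37))) = Mul(Rational(-1, 5), Mul(Add(-96, w), Add(37, w))) = Mul(Rational(-1, 5), Add(-96, w), Add(37, w)))
Mul(Pow(-6, 2), Function('p')(Pow(Add(2, 1), 2))) = Mul(Pow(-6, 2), Add(Rational(3552, 5), Mul(Rational(-1, 5), Pow(Pow(Add(2, 1), 2), 2)), Mul(Rational(59, 5), Pow(Add(2, 1), 2)))) = Mul(36, Add(Rational(3552, 5), Mul(Rational(-1, 5), Pow(Pow(3, 2), 2)), Mul(Rational(59, 5), Pow(3, 2)))) = Mul(36, Add(Rational(3552, 5), Mul(Rational(-1, 5), Pow(9, 2)), Mul(Rational(59, 5), 9))) = Mul(36, Add(Rational(3552, 5), Mul(Rational(-1, 5), 81), Rational(531, 5))) = Mul(36, Add(Rational(3552, 5), Rational(-81, 5), Rational(531, 5))) = Mul(36, Rational(4002, 5)) = Rational(144072, 5)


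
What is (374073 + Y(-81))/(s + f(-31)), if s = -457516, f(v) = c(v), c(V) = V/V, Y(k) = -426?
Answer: -124549/152505 ≈ -0.81669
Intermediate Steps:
c(V) = 1
f(v) = 1
(374073 + Y(-81))/(s + f(-31)) = (374073 - 426)/(-457516 + 1) = 373647/(-457515) = 373647*(-1/457515) = -124549/152505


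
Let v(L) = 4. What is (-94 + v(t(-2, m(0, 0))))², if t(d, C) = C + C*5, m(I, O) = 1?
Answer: 8100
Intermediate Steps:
t(d, C) = 6*C (t(d, C) = C + 5*C = 6*C)
(-94 + v(t(-2, m(0, 0))))² = (-94 + 4)² = (-90)² = 8100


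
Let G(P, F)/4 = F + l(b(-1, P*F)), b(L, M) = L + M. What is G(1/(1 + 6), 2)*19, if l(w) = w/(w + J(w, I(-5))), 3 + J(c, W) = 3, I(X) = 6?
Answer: 228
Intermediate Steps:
J(c, W) = 0 (J(c, W) = -3 + 3 = 0)
l(w) = 1 (l(w) = w/(w + 0) = w/w = 1)
G(P, F) = 4 + 4*F (G(P, F) = 4*(F + 1) = 4*(1 + F) = 4 + 4*F)
G(1/(1 + 6), 2)*19 = (4 + 4*2)*19 = (4 + 8)*19 = 12*19 = 228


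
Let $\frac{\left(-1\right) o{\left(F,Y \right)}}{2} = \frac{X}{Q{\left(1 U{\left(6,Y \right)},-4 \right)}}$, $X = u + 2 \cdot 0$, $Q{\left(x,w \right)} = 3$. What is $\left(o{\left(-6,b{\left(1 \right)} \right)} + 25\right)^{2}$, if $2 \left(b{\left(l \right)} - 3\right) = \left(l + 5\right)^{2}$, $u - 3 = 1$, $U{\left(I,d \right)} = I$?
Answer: $\frac{4489}{9} \approx 498.78$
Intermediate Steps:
$u = 4$ ($u = 3 + 1 = 4$)
$b{\left(l \right)} = 3 + \frac{\left(5 + l\right)^{2}}{2}$ ($b{\left(l \right)} = 3 + \frac{\left(l + 5\right)^{2}}{2} = 3 + \frac{\left(5 + l\right)^{2}}{2}$)
$X = 4$ ($X = 4 + 2 \cdot 0 = 4 + 0 = 4$)
$o{\left(F,Y \right)} = - \frac{8}{3}$ ($o{\left(F,Y \right)} = - 2 \cdot \frac{4}{3} = - 2 \cdot 4 \cdot \frac{1}{3} = \left(-2\right) \frac{4}{3} = - \frac{8}{3}$)
$\left(o{\left(-6,b{\left(1 \right)} \right)} + 25\right)^{2} = \left(- \frac{8}{3} + 25\right)^{2} = \left(\frac{67}{3}\right)^{2} = \frac{4489}{9}$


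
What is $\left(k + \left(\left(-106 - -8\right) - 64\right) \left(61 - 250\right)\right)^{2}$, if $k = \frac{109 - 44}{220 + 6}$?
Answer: $\frac{47882704791289}{51076} \approx 9.3748 \cdot 10^{8}$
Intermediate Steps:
$k = \frac{65}{226} \approx 0.28761$
$\left(k + \left(\left(-106 - -8\right) - 64\right) \left(61 - 250\right)\right)^{2} = \left(\frac{65}{226} + \left(\left(-106 - -8\right) - 64\right) \left(61 - 250\right)\right)^{2} = \left(\frac{65}{226} + \left(\left(-106 + 8\right) - 64\right) \left(-189\right)\right)^{2} = \left(\frac{65}{226} + \left(-98 - 64\right) \left(-189\right)\right)^{2} = \left(\frac{65}{226} - -30618\right)^{2} = \left(\frac{65}{226} + 30618\right)^{2} = \left(\frac{6919733}{226}\right)^{2} = \frac{47882704791289}{51076}$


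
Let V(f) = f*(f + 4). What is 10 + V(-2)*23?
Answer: -82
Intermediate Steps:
V(f) = f*(4 + f)
10 + V(-2)*23 = 10 - 2*(4 - 2)*23 = 10 - 2*2*23 = 10 - 4*23 = 10 - 92 = -82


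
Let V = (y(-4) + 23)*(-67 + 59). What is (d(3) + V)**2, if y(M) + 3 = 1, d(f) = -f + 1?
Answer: 28900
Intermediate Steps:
d(f) = 1 - f
y(M) = -2 (y(M) = -3 + 1 = -2)
V = -168 (V = (-2 + 23)*(-67 + 59) = 21*(-8) = -168)
(d(3) + V)**2 = ((1 - 1*3) - 168)**2 = ((1 - 3) - 168)**2 = (-2 - 168)**2 = (-170)**2 = 28900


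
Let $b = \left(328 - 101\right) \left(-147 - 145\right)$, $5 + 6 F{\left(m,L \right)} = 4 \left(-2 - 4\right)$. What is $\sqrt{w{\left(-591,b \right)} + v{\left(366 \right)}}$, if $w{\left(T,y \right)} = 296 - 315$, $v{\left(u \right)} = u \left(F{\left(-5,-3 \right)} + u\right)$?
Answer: $2 \sqrt{33042} \approx 363.55$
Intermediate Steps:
$F{\left(m,L \right)} = - \frac{29}{6}$ ($F{\left(m,L \right)} = - \frac{5}{6} + \frac{4 \left(-2 - 4\right)}{6} = - \frac{5}{6} + \frac{4 \left(-6\right)}{6} = - \frac{5}{6} + \frac{1}{6} \left(-24\right) = - \frac{5}{6} - 4 = - \frac{29}{6}$)
$b = -66284$ ($b = 227 \left(-292\right) = -66284$)
$v{\left(u \right)} = u \left(- \frac{29}{6} + u\right)$
$w{\left(T,y \right)} = -19$
$\sqrt{w{\left(-591,b \right)} + v{\left(366 \right)}} = \sqrt{-19 + \frac{1}{6} \cdot 366 \left(-29 + 6 \cdot 366\right)} = \sqrt{-19 + \frac{1}{6} \cdot 366 \left(-29 + 2196\right)} = \sqrt{-19 + \frac{1}{6} \cdot 366 \cdot 2167} = \sqrt{-19 + 132187} = \sqrt{132168} = 2 \sqrt{33042}$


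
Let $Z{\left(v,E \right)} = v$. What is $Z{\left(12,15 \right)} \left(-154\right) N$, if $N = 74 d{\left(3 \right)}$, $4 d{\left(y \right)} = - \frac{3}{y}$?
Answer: $34188$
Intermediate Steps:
$d{\left(y \right)} = - \frac{3}{4 y}$ ($d{\left(y \right)} = \frac{\left(-3\right) \frac{1}{y}}{4} = - \frac{3}{4 y}$)
$N = - \frac{37}{2}$ ($N = 74 \left(- \frac{3}{4 \cdot 3}\right) = 74 \left(\left(- \frac{3}{4}\right) \frac{1}{3}\right) = 74 \left(- \frac{1}{4}\right) = - \frac{37}{2} \approx -18.5$)
$Z{\left(12,15 \right)} \left(-154\right) N = 12 \left(-154\right) \left(- \frac{37}{2}\right) = \left(-1848\right) \left(- \frac{37}{2}\right) = 34188$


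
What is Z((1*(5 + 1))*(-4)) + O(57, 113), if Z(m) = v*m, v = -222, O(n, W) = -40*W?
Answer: 808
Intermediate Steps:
Z(m) = -222*m
Z((1*(5 + 1))*(-4)) + O(57, 113) = -222*1*(5 + 1)*(-4) - 40*113 = -222*1*6*(-4) - 4520 = -1332*(-4) - 4520 = -222*(-24) - 4520 = 5328 - 4520 = 808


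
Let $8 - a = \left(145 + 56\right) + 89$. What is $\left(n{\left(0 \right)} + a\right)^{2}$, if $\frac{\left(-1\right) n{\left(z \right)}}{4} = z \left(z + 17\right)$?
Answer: $79524$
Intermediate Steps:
$n{\left(z \right)} = - 4 z \left(17 + z\right)$ ($n{\left(z \right)} = - 4 z \left(z + 17\right) = - 4 z \left(17 + z\right)$)
$a = -282$ ($a = 8 - \left(\left(145 + 56\right) + 89\right) = 8 - \left(201 + 89\right) = 8 - 290 = -282$)
$\left(n{\left(0 \right)} + a\right)^{2} = \left(\left(-4\right) 0 \left(17 + 0\right) - 282\right)^{2} = \left(\left(-4\right) 0 \cdot 17 - 282\right)^{2} = \left(0 - 282\right)^{2} = \left(-282\right)^{2} = 79524$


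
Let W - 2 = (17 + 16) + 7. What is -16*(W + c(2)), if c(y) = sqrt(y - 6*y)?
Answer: -672 - 16*I*sqrt(10) ≈ -672.0 - 50.596*I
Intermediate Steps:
c(y) = sqrt(5)*sqrt(-y) (c(y) = sqrt(-5*y) = sqrt(5)*sqrt(-y))
W = 42 (W = 2 + ((17 + 16) + 7) = 2 + (33 + 7) = 2 + 40 = 42)
-16*(W + c(2)) = -16*(42 + sqrt(5)*sqrt(-1*2)) = -16*(42 + sqrt(5)*sqrt(-2)) = -16*(42 + sqrt(5)*(I*sqrt(2))) = -16*(42 + I*sqrt(10)) = -672 - 16*I*sqrt(10)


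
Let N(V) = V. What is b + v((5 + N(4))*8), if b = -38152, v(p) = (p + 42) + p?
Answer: -37966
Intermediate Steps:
v(p) = 42 + 2*p (v(p) = (42 + p) + p = 42 + 2*p)
b + v((5 + N(4))*8) = -38152 + (42 + 2*((5 + 4)*8)) = -38152 + (42 + 2*(9*8)) = -38152 + (42 + 2*72) = -38152 + (42 + 144) = -38152 + 186 = -37966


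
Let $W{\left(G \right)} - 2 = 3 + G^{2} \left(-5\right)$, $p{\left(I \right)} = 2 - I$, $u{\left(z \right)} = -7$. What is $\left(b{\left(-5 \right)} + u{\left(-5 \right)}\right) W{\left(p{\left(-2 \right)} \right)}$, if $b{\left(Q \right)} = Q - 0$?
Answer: $900$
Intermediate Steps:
$b{\left(Q \right)} = Q$ ($b{\left(Q \right)} = Q + 0 = Q$)
$W{\left(G \right)} = 5 - 5 G^{2}$ ($W{\left(G \right)} = 2 + \left(3 + G^{2} \left(-5\right)\right) = 2 - \left(-3 + 5 G^{2}\right) = 5 - 5 G^{2}$)
$\left(b{\left(-5 \right)} + u{\left(-5 \right)}\right) W{\left(p{\left(-2 \right)} \right)} = \left(-5 - 7\right) \left(5 - 5 \left(2 - -2\right)^{2}\right) = - 12 \left(5 - 5 \left(2 + 2\right)^{2}\right) = - 12 \left(5 - 5 \cdot 4^{2}\right) = - 12 \left(5 - 80\right) = \left(-12\right) \left(-75\right) = 900$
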